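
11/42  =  11/42= 0.26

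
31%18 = 13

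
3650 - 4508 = -858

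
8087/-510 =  - 8087/510  =  -15.86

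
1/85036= 1/85036 = 0.00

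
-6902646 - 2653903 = -9556549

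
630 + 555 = 1185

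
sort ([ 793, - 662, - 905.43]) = [ - 905.43,  -  662, 793]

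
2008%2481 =2008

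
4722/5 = 944 +2/5 = 944.40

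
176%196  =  176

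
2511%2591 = 2511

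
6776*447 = 3028872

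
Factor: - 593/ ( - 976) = 2^( - 4 )*61^( - 1 )*593^1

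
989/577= 989/577 = 1.71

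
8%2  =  0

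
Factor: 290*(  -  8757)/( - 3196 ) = 1269765/1598= 2^(  -  1)*3^2*5^1*7^1*17^( - 1) * 29^1*47^( - 1)*139^1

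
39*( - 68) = -2652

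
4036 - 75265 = -71229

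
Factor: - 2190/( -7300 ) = 3/10 =2^( - 1)*3^1*5^( - 1 ) 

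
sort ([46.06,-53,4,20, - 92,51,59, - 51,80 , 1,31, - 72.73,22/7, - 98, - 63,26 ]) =[ - 98, - 92, - 72.73,-63, - 53, - 51 , 1,  22/7,4, 20, 26,31,46.06, 51, 59,  80]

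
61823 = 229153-167330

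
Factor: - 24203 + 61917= 2^1*109^1 * 173^1 =37714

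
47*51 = 2397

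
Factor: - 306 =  - 2^1*3^2*17^1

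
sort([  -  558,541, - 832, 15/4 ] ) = [ - 832,  -  558, 15/4 , 541] 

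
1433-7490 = -6057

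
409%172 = 65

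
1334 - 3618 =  - 2284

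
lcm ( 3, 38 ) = 114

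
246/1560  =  41/260 = 0.16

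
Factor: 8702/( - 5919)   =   - 2^1 *3^( - 1 )*19^1*229^1*1973^(  -  1) 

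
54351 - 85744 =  - 31393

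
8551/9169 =8551/9169 = 0.93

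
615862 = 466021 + 149841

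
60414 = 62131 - 1717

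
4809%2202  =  405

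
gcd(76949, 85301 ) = 1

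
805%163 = 153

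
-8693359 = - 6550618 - 2142741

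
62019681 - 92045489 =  - 30025808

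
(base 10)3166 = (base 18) 9DG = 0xC5E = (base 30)3fg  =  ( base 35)2KG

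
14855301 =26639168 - 11783867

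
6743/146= 46 + 27/146 =46.18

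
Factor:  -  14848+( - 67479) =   -  7^1*19^1*619^1 = - 82327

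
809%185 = 69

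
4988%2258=472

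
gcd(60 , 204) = 12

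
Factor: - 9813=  - 3^1*3271^1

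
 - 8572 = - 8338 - 234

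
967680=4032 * 240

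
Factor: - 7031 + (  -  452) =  - 7483 =-7^1 * 1069^1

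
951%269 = 144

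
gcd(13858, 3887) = 169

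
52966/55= 52966/55 = 963.02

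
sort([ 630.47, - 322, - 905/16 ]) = [ - 322, - 905/16, 630.47 ]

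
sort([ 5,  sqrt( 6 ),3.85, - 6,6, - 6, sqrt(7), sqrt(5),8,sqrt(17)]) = [ - 6, -6, sqrt( 5), sqrt( 6), sqrt (7), 3.85, sqrt( 17),  5,6 , 8]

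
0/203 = 0 = 0.00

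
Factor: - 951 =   -  3^1 * 317^1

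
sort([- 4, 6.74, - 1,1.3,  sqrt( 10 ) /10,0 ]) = [-4, - 1, 0, sqrt(10)/10,1.3, 6.74]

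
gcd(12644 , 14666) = 2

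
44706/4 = 11176 + 1/2 = 11176.50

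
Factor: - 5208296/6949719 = - 2^3*3^( -4)*7^ ( - 2 )*17^ (- 1)*103^ (  -  1)*439^1*1483^1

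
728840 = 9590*76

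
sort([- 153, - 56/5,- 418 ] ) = [ - 418, - 153, - 56/5]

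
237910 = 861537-623627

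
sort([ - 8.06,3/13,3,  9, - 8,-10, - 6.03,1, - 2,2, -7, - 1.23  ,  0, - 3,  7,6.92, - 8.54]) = [-10, - 8.54, - 8.06,  -  8,-7,-6.03, - 3, - 2,- 1.23,0,3/13, 1 , 2,  3, 6.92, 7,9]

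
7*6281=43967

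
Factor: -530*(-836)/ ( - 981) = -443080/981 = -  2^3*3^ (- 2)*5^1*11^1*19^1*53^1*109^( - 1)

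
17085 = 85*201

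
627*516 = 323532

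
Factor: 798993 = 3^2 *13^1*6829^1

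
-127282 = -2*63641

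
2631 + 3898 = 6529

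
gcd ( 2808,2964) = 156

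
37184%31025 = 6159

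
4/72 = 1/18 = 0.06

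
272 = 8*34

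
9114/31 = 294=294.00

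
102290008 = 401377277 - 299087269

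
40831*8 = 326648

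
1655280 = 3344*495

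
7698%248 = 10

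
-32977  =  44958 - 77935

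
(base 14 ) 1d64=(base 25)8f5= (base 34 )4M8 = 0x1504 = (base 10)5380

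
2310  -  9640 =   -  7330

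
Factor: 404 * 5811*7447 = 2^2*3^1*11^1*13^1*101^1 *149^1 * 677^1= 17482904868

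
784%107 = 35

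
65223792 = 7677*8496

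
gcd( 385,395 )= 5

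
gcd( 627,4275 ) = 57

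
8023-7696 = 327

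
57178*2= 114356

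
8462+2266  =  10728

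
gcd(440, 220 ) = 220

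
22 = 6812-6790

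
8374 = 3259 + 5115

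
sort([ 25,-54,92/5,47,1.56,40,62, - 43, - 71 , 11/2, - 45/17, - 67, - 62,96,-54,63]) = [ - 71, - 67, - 62, - 54, - 54, - 43,-45/17,1.56, 11/2,92/5,  25,40,47, 62, 63, 96]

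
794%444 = 350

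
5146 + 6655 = 11801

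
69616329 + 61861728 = 131478057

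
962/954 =481/477  =  1.01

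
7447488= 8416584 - 969096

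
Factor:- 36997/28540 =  - 2^(  -  2)*5^(  -  1)*1427^( - 1)*36997^1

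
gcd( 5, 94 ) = 1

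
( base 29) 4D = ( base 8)201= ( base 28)4h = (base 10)129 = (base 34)3r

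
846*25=21150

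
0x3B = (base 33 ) 1Q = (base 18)35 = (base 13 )47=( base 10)59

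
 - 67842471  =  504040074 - 571882545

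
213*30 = 6390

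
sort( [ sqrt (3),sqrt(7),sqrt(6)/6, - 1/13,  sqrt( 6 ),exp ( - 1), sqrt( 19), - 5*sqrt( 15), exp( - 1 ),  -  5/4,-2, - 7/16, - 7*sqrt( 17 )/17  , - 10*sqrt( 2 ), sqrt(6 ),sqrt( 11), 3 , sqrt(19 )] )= [-5*sqrt( 15) , - 10*sqrt( 2 ),- 2, - 7*sqrt(17 ) /17, - 5/4, - 7/16, - 1/13,exp( - 1 ) , exp( - 1 ), sqrt(6 ) /6,sqrt(3), sqrt(6 ),sqrt(6),sqrt(7),  3, sqrt(11 ),sqrt( 19 ), sqrt(19) ]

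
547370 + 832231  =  1379601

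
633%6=3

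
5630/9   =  5630/9 = 625.56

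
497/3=165+ 2/3  =  165.67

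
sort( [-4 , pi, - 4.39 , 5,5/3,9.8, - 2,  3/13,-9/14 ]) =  [ - 4.39, - 4, - 2, - 9/14,3/13, 5/3 , pi, 5, 9.8]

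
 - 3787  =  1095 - 4882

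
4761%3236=1525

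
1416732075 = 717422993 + 699309082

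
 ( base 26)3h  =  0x5f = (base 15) 65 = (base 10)95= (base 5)340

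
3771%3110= 661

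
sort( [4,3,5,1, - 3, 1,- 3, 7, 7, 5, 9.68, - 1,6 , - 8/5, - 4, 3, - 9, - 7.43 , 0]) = [ - 9,-7.43, -4, - 3, - 3, - 8/5, - 1 , 0,1, 1,3, 3, 4 , 5,5, 6,  7, 7,9.68]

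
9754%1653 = 1489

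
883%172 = 23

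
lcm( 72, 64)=576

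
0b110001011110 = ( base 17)AG4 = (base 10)3166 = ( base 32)32U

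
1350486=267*5058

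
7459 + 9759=17218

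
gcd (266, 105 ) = 7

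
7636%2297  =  745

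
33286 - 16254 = 17032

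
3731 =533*7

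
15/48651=5/16217 = 0.00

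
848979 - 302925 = 546054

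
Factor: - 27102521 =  -2143^1*12647^1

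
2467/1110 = 2+247/1110 = 2.22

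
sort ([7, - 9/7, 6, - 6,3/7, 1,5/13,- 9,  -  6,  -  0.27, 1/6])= [ - 9, - 6, - 6 ,-9/7, - 0.27,1/6  ,  5/13, 3/7 , 1,6,7]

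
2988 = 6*498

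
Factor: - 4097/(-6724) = 2^( - 2 ) * 17^1*41^( - 2 )*241^1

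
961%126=79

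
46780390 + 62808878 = 109589268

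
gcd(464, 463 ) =1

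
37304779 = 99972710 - 62667931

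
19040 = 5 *3808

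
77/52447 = 77/52447 = 0.00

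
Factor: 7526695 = 5^1*11^1*136849^1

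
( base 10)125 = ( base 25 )50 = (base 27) 4h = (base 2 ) 1111101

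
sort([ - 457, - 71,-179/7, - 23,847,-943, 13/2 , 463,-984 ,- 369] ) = [-984,-943,-457, - 369,  -  71, - 179/7  ,-23 , 13/2,463,847] 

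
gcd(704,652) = 4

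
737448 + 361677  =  1099125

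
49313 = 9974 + 39339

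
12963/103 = 125 + 88/103  =  125.85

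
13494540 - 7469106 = 6025434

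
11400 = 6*1900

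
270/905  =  54/181 = 0.30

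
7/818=7/818 = 0.01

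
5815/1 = 5815= 5815.00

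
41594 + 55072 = 96666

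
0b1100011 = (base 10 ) 99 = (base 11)90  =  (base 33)30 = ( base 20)4j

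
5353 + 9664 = 15017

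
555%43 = 39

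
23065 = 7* 3295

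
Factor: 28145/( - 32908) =  -  65/76  =  - 2^( - 2)*5^1*13^1*19^( -1 )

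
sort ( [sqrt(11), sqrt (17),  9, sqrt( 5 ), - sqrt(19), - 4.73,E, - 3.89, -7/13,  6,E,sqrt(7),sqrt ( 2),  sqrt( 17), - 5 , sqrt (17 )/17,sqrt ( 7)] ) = [- 5, - 4.73, -sqrt (19),-3.89,  -  7/13 , sqrt(17)/17, sqrt (2),sqrt(5 ) , sqrt(7), sqrt( 7 ), E,E,sqrt(11),sqrt( 17 ), sqrt(17),6,9 ] 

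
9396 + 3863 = 13259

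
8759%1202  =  345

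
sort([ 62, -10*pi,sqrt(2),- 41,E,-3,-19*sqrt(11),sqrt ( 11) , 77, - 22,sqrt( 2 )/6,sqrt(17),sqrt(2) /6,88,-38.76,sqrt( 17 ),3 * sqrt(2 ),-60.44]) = [-19*sqrt( 11 ), - 60.44, - 41, - 38.76, - 10*pi,-22, -3 , sqrt ( 2 )/6,  sqrt(2) /6 , sqrt( 2 ),  E,sqrt(11 ),sqrt(17),sqrt(17),3 * sqrt( 2 ), 62,77, 88] 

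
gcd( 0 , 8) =8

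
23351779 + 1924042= 25275821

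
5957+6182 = 12139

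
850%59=24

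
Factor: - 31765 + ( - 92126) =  - 123891 = - 3^1*61^1*677^1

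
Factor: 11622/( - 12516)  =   - 2^( - 1) * 7^( - 1)*13^1 =- 13/14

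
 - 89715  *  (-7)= 628005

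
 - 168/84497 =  - 1 + 12047/12071 = - 0.00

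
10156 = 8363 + 1793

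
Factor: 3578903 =3578903^1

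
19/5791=19/5791 = 0.00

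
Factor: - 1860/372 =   -  5^1 = - 5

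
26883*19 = 510777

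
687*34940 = 24003780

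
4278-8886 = - 4608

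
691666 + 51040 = 742706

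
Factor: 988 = 2^2*13^1*19^1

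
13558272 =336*40352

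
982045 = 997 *985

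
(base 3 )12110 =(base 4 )2103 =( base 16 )93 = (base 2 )10010011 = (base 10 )147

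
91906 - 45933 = 45973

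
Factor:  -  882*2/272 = - 441/68=- 2^( - 2 )*3^2*7^2*17^ ( - 1)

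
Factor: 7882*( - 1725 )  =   - 2^1*3^1*5^2 * 7^1 * 23^1*563^1 = - 13596450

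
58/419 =58/419 = 0.14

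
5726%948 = 38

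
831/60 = 277/20 = 13.85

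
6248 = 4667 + 1581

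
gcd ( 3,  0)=3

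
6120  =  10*612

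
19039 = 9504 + 9535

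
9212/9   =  9212/9= 1023.56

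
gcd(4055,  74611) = 1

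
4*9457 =37828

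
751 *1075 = 807325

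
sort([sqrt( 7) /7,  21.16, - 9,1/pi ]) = [-9, 1/pi,  sqrt (7 )/7, 21.16] 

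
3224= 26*124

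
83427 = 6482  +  76945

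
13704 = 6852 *2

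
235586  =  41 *5746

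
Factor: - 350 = -2^1*5^2*7^1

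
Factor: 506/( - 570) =  -  3^(  -  1)*5^( - 1)*11^1 * 19^( - 1 )*23^1 = -253/285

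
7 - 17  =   - 10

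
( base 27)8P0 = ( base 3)22221000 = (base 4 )1211223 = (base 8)14553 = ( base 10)6507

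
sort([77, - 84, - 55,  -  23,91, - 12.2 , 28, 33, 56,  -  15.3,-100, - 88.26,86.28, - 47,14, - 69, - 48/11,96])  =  [ - 100, - 88.26, - 84, - 69,-55 ,-47, - 23, - 15.3, - 12.2, - 48/11,14 , 28,33,56,77, 86.28,91,96 ] 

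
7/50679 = 7/50679 = 0.00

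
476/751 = 476/751= 0.63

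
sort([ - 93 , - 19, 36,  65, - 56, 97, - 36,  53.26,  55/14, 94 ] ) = [-93, - 56, - 36, - 19, 55/14, 36,53.26, 65, 94,97]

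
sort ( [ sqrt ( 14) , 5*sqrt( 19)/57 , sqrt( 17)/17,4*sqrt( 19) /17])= [sqrt(17)/17,5*sqrt( 19 ) /57, 4*sqrt(19)/17,sqrt(14)] 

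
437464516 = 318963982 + 118500534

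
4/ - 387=-4/387 =- 0.01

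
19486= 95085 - 75599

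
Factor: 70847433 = 3^3*2623979^1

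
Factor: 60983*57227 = 3489874141 = 13^1 *89^1*643^1*4691^1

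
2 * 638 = 1276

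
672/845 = 672/845 = 0.80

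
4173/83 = 50  +  23/83 =50.28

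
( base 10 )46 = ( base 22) 22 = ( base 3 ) 1201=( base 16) 2e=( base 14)34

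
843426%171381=157902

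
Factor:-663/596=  - 2^(-2 )*3^1*13^1*17^1 * 149^(-1 ) 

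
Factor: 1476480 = 2^7*3^1 * 5^1*769^1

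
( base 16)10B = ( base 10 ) 267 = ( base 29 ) 96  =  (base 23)BE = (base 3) 100220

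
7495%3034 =1427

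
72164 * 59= 4257676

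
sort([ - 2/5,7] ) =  [ - 2/5, 7]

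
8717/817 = 8717/817  =  10.67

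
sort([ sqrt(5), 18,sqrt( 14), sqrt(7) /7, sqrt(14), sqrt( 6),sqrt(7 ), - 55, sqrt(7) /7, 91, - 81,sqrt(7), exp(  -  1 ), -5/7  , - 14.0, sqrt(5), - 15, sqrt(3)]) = [  -  81,-55, - 15, - 14.0, - 5/7, exp( - 1), sqrt(7 ) /7, sqrt(7) /7, sqrt(3 ), sqrt( 5 ), sqrt ( 5 ),sqrt( 6), sqrt( 7 ), sqrt(7), sqrt(14), sqrt(14),18, 91]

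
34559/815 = 34559/815 = 42.40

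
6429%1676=1401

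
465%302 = 163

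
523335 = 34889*15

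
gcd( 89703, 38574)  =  9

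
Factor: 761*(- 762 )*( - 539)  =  312556398 = 2^1*3^1*7^2 * 11^1*127^1*761^1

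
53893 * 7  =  377251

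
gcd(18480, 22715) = 385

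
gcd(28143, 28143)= 28143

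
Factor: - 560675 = - 5^2*41^1 * 547^1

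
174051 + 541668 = 715719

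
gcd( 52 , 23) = 1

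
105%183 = 105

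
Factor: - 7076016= - 2^4*3^2*  49139^1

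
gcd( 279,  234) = 9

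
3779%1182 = 233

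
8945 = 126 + 8819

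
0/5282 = 0 = 0.00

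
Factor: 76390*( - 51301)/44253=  - 2^1*3^ ( - 3)*5^1*11^( - 1 ) *29^2 * 61^1*149^( - 1 ) * 7639^1 = - 3918883390/44253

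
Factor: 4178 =2^1*2089^1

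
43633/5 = 43633/5 = 8726.60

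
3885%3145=740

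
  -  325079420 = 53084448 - 378163868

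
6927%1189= 982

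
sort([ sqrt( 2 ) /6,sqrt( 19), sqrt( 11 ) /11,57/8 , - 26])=[- 26, sqrt ( 2 ) /6 , sqrt( 11)/11 , sqrt( 19),57/8]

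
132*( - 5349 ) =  - 706068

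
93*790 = 73470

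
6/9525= 2/3175 = 0.00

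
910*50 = 45500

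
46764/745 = 46764/745 = 62.77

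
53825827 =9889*5443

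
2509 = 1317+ 1192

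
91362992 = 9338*9784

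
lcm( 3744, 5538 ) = 265824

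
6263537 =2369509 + 3894028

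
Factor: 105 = 3^1 * 5^1*7^1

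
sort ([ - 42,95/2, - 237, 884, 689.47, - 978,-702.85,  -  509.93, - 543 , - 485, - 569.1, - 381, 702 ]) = [ - 978, - 702.85, - 569.1, - 543,-509.93, - 485, - 381, - 237, - 42,95/2,689.47,702, 884]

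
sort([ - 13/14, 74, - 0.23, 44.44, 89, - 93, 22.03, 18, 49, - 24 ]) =[ - 93,-24,-13/14, - 0.23, 18, 22.03, 44.44 , 49, 74, 89 ]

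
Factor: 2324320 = 2^5 * 5^1 * 73^1*199^1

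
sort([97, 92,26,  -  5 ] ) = [  -  5,26 , 92, 97]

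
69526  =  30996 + 38530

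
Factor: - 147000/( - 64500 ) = 2^1 * 7^2*43^ (-1 )= 98/43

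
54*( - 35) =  -1890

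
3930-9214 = - 5284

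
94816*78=7395648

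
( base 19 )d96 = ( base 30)5ca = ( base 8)11406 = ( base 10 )4870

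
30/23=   30/23 = 1.30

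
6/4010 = 3/2005 = 0.00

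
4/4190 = 2/2095 = 0.00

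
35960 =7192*5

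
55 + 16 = 71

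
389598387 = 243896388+145701999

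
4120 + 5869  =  9989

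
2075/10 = 415/2 =207.50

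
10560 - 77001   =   - 66441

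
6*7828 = 46968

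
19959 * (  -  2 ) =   -  39918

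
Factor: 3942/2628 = 2^ ( - 1)*  3^1 = 3/2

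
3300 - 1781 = 1519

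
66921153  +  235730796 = 302651949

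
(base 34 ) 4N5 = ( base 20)dab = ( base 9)7372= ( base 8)12443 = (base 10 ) 5411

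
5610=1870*3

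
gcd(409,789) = 1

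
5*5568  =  27840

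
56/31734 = 28/15867 = 0.00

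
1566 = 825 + 741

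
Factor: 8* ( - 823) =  - 2^3*823^1 = - 6584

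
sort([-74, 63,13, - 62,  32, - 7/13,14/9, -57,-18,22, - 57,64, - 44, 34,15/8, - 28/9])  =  [ - 74, - 62, - 57, - 57, - 44,-18, - 28/9, - 7/13, 14/9,15/8,13, 22,32,34, 63,64]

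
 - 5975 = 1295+  -  7270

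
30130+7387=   37517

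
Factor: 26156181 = 3^1*8718727^1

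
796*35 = 27860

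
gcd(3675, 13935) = 15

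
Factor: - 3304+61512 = 58208 = 2^5*17^1*107^1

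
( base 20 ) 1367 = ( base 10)9327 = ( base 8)22157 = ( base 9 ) 13713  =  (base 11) 700A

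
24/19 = 1 + 5/19 = 1.26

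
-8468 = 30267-38735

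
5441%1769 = 134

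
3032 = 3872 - 840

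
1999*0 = 0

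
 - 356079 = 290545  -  646624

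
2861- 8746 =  - 5885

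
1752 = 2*876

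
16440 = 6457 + 9983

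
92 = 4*23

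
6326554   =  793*7978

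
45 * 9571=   430695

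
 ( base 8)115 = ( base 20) 3H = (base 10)77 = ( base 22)3B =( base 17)49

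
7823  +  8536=16359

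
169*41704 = 7047976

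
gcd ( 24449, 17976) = 1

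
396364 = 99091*4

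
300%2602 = 300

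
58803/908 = 64 + 691/908 = 64.76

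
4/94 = 2/47= 0.04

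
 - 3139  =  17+-3156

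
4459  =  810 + 3649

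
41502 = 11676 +29826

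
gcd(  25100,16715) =5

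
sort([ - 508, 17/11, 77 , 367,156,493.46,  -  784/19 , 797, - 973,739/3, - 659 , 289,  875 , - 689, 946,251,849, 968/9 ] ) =[ - 973, - 689 ,  -  659, - 508, - 784/19,17/11,77, 968/9 , 156,739/3,  251, 289, 367, 493.46,  797,849 , 875 , 946] 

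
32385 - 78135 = -45750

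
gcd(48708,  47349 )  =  9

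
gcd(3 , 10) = 1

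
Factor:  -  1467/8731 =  - 3^2*163^1 * 8731^( - 1)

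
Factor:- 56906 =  - 2^1*37^1 *769^1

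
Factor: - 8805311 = -1117^1*7883^1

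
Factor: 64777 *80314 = 5202499978 = 2^1 *13^1*211^1 *307^1*3089^1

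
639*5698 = 3641022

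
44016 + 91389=135405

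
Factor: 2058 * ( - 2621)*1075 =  - 5798569350 = -  2^1*3^1*5^2* 7^3*43^1*2621^1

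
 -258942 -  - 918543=659601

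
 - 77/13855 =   -  1 + 13778/13855 = - 0.01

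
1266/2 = 633=633.00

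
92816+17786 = 110602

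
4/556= 1/139 = 0.01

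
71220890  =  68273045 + 2947845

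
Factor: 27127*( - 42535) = -5^1*47^1*181^1*27127^1 = - 1153846945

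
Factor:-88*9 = - 792 = -2^3*3^2 * 11^1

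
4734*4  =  18936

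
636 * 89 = 56604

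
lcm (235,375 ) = 17625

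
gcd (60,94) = 2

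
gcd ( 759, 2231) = 23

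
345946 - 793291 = -447345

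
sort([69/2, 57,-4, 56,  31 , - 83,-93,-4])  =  [ - 93, - 83, - 4,-4, 31, 69/2, 56 , 57] 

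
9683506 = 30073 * 322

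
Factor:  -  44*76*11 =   -  2^4*11^2*19^1 = -36784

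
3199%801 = 796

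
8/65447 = 8/65447  =  0.00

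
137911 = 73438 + 64473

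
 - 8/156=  - 1 + 37/39 = -0.05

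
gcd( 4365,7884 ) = 9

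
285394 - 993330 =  - 707936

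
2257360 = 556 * 4060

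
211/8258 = 211/8258 = 0.03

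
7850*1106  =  8682100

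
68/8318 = 34/4159 = 0.01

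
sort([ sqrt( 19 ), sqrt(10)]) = [sqrt(10), sqrt(19) ] 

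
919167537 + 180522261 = 1099689798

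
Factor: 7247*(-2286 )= -2^1*3^2*127^1*7247^1 = - 16566642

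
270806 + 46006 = 316812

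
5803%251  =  30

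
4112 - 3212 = 900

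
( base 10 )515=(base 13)308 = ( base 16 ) 203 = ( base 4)20003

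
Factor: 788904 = 2^3*3^2 * 10957^1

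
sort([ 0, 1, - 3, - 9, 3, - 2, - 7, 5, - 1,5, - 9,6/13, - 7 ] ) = [ - 9, - 9 , - 7, - 7, - 3, - 2, - 1, 0,6/13, 1, 3,5, 5 ]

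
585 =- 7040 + 7625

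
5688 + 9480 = 15168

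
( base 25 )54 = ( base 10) 129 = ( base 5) 1004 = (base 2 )10000001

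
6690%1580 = 370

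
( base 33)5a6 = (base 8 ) 13225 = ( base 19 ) G05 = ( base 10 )5781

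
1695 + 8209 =9904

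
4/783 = 4/783 = 0.01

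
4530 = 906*5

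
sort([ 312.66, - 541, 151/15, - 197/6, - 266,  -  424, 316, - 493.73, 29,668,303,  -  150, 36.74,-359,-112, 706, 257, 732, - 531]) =[ - 541,-531, - 493.73 , - 424, - 359, - 266, -150,- 112, - 197/6,151/15, 29, 36.74, 257, 303, 312.66,316, 668,706, 732]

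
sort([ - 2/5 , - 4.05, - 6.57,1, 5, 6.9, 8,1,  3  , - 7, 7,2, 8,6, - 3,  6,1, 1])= [ - 7, - 6.57, - 4.05, - 3 ,-2/5,1, 1, 1, 1, 2  ,  3,5,6, 6, 6.9,7 , 8,  8]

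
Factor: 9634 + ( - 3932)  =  5702 = 2^1 * 2851^1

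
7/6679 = 7/6679=0.00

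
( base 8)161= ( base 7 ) 221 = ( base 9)135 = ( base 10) 113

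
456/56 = 8 + 1/7 = 8.14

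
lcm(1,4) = 4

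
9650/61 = 158 + 12/61 = 158.20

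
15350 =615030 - 599680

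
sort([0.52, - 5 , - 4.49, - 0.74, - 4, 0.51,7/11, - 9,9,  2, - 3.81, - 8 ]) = [ - 9, - 8, - 5, - 4.49, - 4, - 3.81, - 0.74,0.51, 0.52, 7/11, 2, 9]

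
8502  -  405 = 8097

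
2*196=392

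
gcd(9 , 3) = 3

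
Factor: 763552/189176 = 892/221 = 2^2*13^(  -  1)*17^( - 1 ) * 223^1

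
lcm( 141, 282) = 282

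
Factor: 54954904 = 2^3*2113^1 * 3251^1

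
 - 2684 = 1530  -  4214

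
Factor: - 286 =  - 2^1*11^1*13^1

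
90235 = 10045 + 80190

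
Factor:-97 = -97^1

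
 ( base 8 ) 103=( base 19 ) 3a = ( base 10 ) 67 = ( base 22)31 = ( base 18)3D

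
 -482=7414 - 7896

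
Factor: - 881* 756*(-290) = 2^3 * 3^3 * 5^1*7^1  *  29^1 * 881^1 =193150440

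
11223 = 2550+8673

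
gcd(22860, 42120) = 180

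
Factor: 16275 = 3^1*5^2 *7^1 * 31^1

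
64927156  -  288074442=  - 223147286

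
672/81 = 224/27 = 8.30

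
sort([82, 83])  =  [ 82,83]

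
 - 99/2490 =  - 33/830 = - 0.04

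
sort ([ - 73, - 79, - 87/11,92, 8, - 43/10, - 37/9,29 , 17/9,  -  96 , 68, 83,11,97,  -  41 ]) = [ - 96, - 79, - 73 , - 41 ,-87/11, - 43/10,-37/9,17/9,8, 11,29, 68,83,  92,  97 ] 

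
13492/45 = 299+37/45 = 299.82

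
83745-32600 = 51145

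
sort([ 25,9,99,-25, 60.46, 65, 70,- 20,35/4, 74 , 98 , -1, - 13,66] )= [ - 25, - 20, - 13, - 1,  35/4, 9, 25, 60.46, 65,66,70,74, 98, 99 ]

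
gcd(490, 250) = 10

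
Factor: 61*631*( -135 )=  - 3^3 *5^1 * 61^1*631^1 = -5196285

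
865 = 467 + 398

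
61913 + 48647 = 110560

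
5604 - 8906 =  - 3302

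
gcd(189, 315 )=63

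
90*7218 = 649620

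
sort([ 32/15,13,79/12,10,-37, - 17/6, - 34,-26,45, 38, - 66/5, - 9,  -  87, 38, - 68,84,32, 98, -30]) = [  -  87, - 68,  -  37, - 34, - 30,-26,-66/5, - 9,- 17/6, 32/15,79/12, 10,13, 32,38,38,45,84, 98] 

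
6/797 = 6/797 =0.01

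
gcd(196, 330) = 2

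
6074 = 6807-733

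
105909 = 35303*3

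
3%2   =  1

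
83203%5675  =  3753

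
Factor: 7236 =2^2 *3^3* 67^1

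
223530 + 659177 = 882707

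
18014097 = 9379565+8634532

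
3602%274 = 40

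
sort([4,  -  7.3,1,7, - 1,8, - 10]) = [ - 10, - 7.3, - 1,1,4,7, 8]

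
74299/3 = 24766  +  1/3  =  24766.33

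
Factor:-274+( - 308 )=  - 2^1  *3^1*97^1= - 582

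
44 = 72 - 28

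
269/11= 24+ 5/11 = 24.45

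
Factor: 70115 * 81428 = 5709324220 = 2^2 * 5^1 * 37^1*379^1*20357^1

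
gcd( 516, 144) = 12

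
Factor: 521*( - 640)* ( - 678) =226072320 = 2^8*3^1*5^1*113^1*521^1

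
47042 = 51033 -3991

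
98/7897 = 98/7897=0.01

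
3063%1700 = 1363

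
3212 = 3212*1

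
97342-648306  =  -550964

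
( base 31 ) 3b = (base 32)38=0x68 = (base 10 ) 104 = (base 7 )206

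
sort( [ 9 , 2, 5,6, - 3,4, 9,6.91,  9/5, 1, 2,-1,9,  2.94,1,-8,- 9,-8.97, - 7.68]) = [-9 , - 8.97, - 8 , - 7.68, - 3, - 1,1,1,9/5,2,2,2.94,  4,5,  6,6.91,9, 9,9 ] 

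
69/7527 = 23/2509 = 0.01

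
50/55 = 10/11= 0.91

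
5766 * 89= 513174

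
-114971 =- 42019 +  - 72952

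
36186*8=289488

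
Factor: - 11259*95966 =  - 1080481194 = -2^1 * 3^4 *13^1*139^1*3691^1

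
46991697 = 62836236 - 15844539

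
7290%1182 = 198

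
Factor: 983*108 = 106164 = 2^2*3^3 *983^1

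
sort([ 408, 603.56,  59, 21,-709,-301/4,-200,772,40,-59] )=[-709 ,-200,-301/4,-59,21,40, 59, 408,603.56,772 ]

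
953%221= 69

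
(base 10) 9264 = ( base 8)22060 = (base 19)16CB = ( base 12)5440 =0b10010000110000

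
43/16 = 43/16= 2.69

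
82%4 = 2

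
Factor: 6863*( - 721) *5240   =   - 2^3*5^1* 7^1*103^1*131^1*6863^1 = - 25928688520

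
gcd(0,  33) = 33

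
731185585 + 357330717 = 1088516302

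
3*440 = 1320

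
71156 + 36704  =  107860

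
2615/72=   2615/72  =  36.32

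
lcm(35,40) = 280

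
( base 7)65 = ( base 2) 101111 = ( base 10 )47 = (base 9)52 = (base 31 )1g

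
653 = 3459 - 2806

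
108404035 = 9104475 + 99299560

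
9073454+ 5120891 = 14194345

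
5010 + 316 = 5326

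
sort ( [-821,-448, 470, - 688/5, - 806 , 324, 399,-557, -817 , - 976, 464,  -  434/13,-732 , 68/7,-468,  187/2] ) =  [ - 976 , - 821, - 817 , - 806, - 732,  -  557 ,-468,  -  448, - 688/5,-434/13 , 68/7, 187/2,324, 399,464 , 470]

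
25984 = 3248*8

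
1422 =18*79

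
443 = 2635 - 2192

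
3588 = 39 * 92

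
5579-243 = 5336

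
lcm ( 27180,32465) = 1168740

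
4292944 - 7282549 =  - 2989605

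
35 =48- 13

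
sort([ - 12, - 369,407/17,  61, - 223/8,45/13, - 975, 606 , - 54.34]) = [-975, - 369,  -  54.34 , - 223/8, - 12, 45/13,407/17,61,606 ] 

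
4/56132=1/14033 = 0.00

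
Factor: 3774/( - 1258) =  - 3=-3^1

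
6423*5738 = 36855174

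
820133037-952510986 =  - 132377949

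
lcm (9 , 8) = 72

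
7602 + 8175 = 15777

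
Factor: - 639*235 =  - 3^2 * 5^1*47^1*71^1 = - 150165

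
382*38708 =14786456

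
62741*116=7277956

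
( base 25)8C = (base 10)212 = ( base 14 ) 112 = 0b11010100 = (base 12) 158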